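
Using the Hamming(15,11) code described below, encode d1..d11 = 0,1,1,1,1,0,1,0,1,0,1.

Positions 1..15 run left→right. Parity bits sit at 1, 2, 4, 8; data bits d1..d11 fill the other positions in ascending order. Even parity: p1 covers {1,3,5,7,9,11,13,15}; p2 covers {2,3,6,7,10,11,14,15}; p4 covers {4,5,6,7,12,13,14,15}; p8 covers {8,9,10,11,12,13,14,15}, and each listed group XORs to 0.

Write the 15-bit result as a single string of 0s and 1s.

Place data at non-parity positions: p1 p2 0 p4 1 1 1 p8 1 0 1 0 1 0 1
p1 (pos 1,3,5,7,9,11,13,15): XOR of data positions = 0⊕1⊕1⊕1⊕1⊕1⊕1 = 0
p2 (pos 2,3,6,7,10,11,14,15): XOR of data positions = 0⊕1⊕1⊕0⊕1⊕0⊕1 = 0
p4 (pos 4,5,6,7,12,13,14,15): XOR of data positions = 1⊕1⊕1⊕0⊕1⊕0⊕1 = 1
p8 (pos 8,9,10,11,12,13,14,15): XOR of data positions = 1⊕0⊕1⊕0⊕1⊕0⊕1 = 0
Codeword: 000111101010101

000111101010101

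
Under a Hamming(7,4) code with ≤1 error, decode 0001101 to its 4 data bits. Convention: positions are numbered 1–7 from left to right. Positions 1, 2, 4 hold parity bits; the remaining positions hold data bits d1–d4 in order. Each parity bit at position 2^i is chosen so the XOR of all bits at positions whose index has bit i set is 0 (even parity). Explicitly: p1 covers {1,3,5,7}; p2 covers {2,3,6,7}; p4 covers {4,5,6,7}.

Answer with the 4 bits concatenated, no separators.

0111

s1 (pos 1,3,5,7): 0⊕0⊕1⊕1 = 0
s2 (pos 2,3,6,7): 0⊕0⊕0⊕1 = 1
s4 (pos 4,5,6,7): 1⊕1⊕0⊕1 = 1
Syndrome s4…s1 = 110 → error at position 6.
Flip position 6: 0001101 → 0001111
Read data bits from positions 3,5,6,7: 0111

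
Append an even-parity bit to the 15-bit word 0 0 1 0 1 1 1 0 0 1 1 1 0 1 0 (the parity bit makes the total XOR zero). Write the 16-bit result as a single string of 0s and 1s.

XOR of the 15 data bits: 0⊕0⊕1⊕0⊕1⊕1⊕1⊕0⊕0⊕1⊕1⊕1⊕0⊕1⊕0 = 0
Parity bit = 0 (so all 16 bits XOR to 0).

0010111001110100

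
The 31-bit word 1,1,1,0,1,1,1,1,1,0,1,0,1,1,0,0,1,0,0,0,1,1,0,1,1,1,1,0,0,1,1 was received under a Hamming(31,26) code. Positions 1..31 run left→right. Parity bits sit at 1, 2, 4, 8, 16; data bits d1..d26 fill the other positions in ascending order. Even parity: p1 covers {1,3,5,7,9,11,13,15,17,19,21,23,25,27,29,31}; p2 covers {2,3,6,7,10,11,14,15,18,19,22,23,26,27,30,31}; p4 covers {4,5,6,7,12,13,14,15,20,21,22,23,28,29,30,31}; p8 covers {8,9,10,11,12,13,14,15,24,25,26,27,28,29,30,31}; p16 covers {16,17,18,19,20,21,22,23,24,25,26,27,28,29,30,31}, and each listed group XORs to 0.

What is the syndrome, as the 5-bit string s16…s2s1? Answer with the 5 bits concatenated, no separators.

s1 (pos 1,3,5,7,9,11,13,15,17,19,21,23,25,27,29,31): 1⊕1⊕1⊕1⊕1⊕1⊕1⊕0⊕1⊕0⊕1⊕0⊕1⊕1⊕0⊕1 = 0
s2 (pos 2,3,6,7,10,11,14,15,18,19,22,23,26,27,30,31): 1⊕1⊕1⊕1⊕0⊕1⊕1⊕0⊕0⊕0⊕1⊕0⊕1⊕1⊕1⊕1 = 1
s4 (pos 4,5,6,7,12,13,14,15,20,21,22,23,28,29,30,31): 0⊕1⊕1⊕1⊕0⊕1⊕1⊕0⊕0⊕1⊕1⊕0⊕0⊕0⊕1⊕1 = 1
s8 (pos 8,9,10,11,12,13,14,15,24,25,26,27,28,29,30,31): 1⊕1⊕0⊕1⊕0⊕1⊕1⊕0⊕1⊕1⊕1⊕1⊕0⊕0⊕1⊕1 = 1
s16 (pos 16,17,18,19,20,21,22,23,24,25,26,27,28,29,30,31): 0⊕1⊕0⊕0⊕0⊕1⊕1⊕0⊕1⊕1⊕1⊕1⊕0⊕0⊕1⊕1 = 1
Syndrome s16…s1 = 11110 → error at position 30.

11110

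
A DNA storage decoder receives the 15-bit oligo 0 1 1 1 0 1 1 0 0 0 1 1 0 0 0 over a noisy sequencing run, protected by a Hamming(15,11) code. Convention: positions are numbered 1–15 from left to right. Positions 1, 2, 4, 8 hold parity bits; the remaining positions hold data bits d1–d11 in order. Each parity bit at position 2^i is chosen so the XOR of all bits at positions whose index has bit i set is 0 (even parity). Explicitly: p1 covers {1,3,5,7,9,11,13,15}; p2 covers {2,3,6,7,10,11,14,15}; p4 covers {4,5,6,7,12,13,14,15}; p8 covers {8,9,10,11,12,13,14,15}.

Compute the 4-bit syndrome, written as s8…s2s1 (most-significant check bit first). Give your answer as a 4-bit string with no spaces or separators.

s1 (pos 1,3,5,7,9,11,13,15): 0⊕1⊕0⊕1⊕0⊕1⊕0⊕0 = 1
s2 (pos 2,3,6,7,10,11,14,15): 1⊕1⊕1⊕1⊕0⊕1⊕0⊕0 = 1
s4 (pos 4,5,6,7,12,13,14,15): 1⊕0⊕1⊕1⊕1⊕0⊕0⊕0 = 0
s8 (pos 8,9,10,11,12,13,14,15): 0⊕0⊕0⊕1⊕1⊕0⊕0⊕0 = 0
Syndrome s8…s1 = 0011 → error at position 3.

0011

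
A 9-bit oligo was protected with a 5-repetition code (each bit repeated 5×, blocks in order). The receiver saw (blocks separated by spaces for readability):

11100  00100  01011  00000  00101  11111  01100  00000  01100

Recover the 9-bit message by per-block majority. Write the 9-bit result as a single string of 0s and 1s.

Block 1 (11100): 3 ones → 1
Block 2 (00100): 1 one → 0
Block 3 (01011): 3 ones → 1
Block 4 (00000): 0 ones → 0
Block 5 (00101): 2 ones → 0
Block 6 (11111): 5 ones → 1
Block 7 (01100): 2 ones → 0
Block 8 (00000): 0 ones → 0
Block 9 (01100): 2 ones → 0

101001000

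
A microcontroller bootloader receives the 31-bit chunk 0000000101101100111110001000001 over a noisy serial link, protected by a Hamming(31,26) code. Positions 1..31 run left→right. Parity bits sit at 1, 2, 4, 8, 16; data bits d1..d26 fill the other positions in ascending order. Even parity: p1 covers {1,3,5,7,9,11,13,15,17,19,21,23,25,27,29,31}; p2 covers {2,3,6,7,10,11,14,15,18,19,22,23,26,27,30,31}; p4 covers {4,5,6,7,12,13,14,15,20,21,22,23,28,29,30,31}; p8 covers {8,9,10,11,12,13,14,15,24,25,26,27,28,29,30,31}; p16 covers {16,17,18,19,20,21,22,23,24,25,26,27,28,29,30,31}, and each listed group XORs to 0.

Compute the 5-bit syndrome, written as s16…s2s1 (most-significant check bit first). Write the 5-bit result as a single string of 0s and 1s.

s1 (pos 1,3,5,7,9,11,13,15,17,19,21,23,25,27,29,31): 0⊕0⊕0⊕0⊕0⊕1⊕1⊕0⊕1⊕1⊕1⊕0⊕1⊕0⊕0⊕1 = 1
s2 (pos 2,3,6,7,10,11,14,15,18,19,22,23,26,27,30,31): 0⊕0⊕0⊕0⊕1⊕1⊕1⊕0⊕1⊕1⊕0⊕0⊕0⊕0⊕0⊕1 = 0
s4 (pos 4,5,6,7,12,13,14,15,20,21,22,23,28,29,30,31): 0⊕0⊕0⊕0⊕0⊕1⊕1⊕0⊕1⊕1⊕0⊕0⊕0⊕0⊕0⊕1 = 1
s8 (pos 8,9,10,11,12,13,14,15,24,25,26,27,28,29,30,31): 1⊕0⊕1⊕1⊕0⊕1⊕1⊕0⊕0⊕1⊕0⊕0⊕0⊕0⊕0⊕1 = 1
s16 (pos 16,17,18,19,20,21,22,23,24,25,26,27,28,29,30,31): 0⊕1⊕1⊕1⊕1⊕1⊕0⊕0⊕0⊕1⊕0⊕0⊕0⊕0⊕0⊕1 = 1
Syndrome s16…s1 = 11101 → error at position 29.

11101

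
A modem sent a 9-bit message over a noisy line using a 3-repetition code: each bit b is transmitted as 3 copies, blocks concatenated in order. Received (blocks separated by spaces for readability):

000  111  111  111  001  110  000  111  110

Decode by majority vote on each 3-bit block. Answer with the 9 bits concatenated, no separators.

Block 1 (000): 0 ones → 0
Block 2 (111): 3 ones → 1
Block 3 (111): 3 ones → 1
Block 4 (111): 3 ones → 1
Block 5 (001): 1 one → 0
Block 6 (110): 2 ones → 1
Block 7 (000): 0 ones → 0
Block 8 (111): 3 ones → 1
Block 9 (110): 2 ones → 1

011101011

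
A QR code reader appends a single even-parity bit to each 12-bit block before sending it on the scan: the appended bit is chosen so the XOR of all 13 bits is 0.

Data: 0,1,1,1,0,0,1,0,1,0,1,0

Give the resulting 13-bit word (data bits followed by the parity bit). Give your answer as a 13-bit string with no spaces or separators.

0111001010100

XOR of the 12 data bits: 0⊕1⊕1⊕1⊕0⊕0⊕1⊕0⊕1⊕0⊕1⊕0 = 0
Parity bit = 0 (so all 13 bits XOR to 0).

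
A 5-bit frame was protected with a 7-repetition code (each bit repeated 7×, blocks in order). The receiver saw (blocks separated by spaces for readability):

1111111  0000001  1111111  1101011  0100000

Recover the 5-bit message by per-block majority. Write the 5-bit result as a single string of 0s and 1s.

10110

Block 1 (1111111): 7 ones → 1
Block 2 (0000001): 1 one → 0
Block 3 (1111111): 7 ones → 1
Block 4 (1101011): 5 ones → 1
Block 5 (0100000): 1 one → 0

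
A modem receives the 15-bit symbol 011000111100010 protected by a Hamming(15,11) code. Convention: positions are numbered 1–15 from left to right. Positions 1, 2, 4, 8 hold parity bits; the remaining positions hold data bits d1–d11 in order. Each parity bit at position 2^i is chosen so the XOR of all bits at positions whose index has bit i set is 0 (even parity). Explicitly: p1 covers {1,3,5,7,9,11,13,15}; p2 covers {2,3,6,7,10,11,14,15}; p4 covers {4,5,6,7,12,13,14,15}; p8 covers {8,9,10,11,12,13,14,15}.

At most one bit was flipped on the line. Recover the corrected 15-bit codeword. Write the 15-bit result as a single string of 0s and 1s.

010000111100010

s1 (pos 1,3,5,7,9,11,13,15): 0⊕1⊕0⊕1⊕1⊕0⊕0⊕0 = 1
s2 (pos 2,3,6,7,10,11,14,15): 1⊕1⊕0⊕1⊕1⊕0⊕1⊕0 = 1
s4 (pos 4,5,6,7,12,13,14,15): 0⊕0⊕0⊕1⊕0⊕0⊕1⊕0 = 0
s8 (pos 8,9,10,11,12,13,14,15): 1⊕1⊕1⊕0⊕0⊕0⊕1⊕0 = 0
Syndrome s8…s1 = 0011 → error at position 3.
Flip position 3: 011000111100010 → 010000111100010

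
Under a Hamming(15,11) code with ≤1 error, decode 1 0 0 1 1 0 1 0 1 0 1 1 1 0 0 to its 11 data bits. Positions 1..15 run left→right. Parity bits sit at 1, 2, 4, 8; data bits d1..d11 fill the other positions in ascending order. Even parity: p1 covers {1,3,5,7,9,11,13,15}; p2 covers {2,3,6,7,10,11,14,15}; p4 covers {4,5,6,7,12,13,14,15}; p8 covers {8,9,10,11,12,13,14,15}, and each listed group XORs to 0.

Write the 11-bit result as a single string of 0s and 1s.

s1 (pos 1,3,5,7,9,11,13,15): 1⊕0⊕1⊕1⊕1⊕1⊕1⊕0 = 0
s2 (pos 2,3,6,7,10,11,14,15): 0⊕0⊕0⊕1⊕0⊕1⊕0⊕0 = 0
s4 (pos 4,5,6,7,12,13,14,15): 1⊕1⊕0⊕1⊕1⊕1⊕0⊕0 = 1
s8 (pos 8,9,10,11,12,13,14,15): 0⊕1⊕0⊕1⊕1⊕1⊕0⊕0 = 0
Syndrome s8…s1 = 0100 → error at position 4.
Flip position 4: 100110101011100 → 100010101011100
Read data bits from positions 3,5,6,7,9,10,11,12,13,14,15: 01011011100

01011011100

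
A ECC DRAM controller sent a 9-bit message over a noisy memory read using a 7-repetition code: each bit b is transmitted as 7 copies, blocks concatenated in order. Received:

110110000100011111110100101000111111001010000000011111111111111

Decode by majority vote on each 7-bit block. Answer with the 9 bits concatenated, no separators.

101010011

Block 1 (1101100): 4 ones → 1
Block 2 (0010001): 2 ones → 0
Block 3 (1111110): 6 ones → 1
Block 4 (1001010): 3 ones → 0
Block 5 (0011111): 5 ones → 1
Block 6 (1001010): 3 ones → 0
Block 7 (0000000): 0 ones → 0
Block 8 (1111111): 7 ones → 1
Block 9 (1111111): 7 ones → 1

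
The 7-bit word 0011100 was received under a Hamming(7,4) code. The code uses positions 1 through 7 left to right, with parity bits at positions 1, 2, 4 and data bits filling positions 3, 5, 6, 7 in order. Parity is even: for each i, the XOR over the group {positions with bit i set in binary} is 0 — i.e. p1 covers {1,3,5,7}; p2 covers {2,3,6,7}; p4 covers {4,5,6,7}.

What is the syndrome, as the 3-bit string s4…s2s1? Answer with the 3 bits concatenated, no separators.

s1 (pos 1,3,5,7): 0⊕1⊕1⊕0 = 0
s2 (pos 2,3,6,7): 0⊕1⊕0⊕0 = 1
s4 (pos 4,5,6,7): 1⊕1⊕0⊕0 = 0
Syndrome s4…s1 = 010 → error at position 2.

010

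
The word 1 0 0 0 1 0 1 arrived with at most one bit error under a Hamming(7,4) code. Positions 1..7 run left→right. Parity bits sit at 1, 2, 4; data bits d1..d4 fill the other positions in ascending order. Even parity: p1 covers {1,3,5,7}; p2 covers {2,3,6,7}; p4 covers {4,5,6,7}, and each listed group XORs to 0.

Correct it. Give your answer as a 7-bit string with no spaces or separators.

s1 (pos 1,3,5,7): 1⊕0⊕1⊕1 = 1
s2 (pos 2,3,6,7): 0⊕0⊕0⊕1 = 1
s4 (pos 4,5,6,7): 0⊕1⊕0⊕1 = 0
Syndrome s4…s1 = 011 → error at position 3.
Flip position 3: 1000101 → 1010101

1010101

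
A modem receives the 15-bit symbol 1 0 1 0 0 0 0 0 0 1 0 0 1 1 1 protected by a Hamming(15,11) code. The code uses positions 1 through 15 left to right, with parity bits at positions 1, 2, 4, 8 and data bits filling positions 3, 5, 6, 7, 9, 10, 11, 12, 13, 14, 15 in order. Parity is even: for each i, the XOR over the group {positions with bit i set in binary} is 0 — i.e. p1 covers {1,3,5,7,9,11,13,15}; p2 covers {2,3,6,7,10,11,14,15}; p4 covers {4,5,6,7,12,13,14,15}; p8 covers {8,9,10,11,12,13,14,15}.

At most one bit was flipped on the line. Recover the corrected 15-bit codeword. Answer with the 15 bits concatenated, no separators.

s1 (pos 1,3,5,7,9,11,13,15): 1⊕1⊕0⊕0⊕0⊕0⊕1⊕1 = 0
s2 (pos 2,3,6,7,10,11,14,15): 0⊕1⊕0⊕0⊕1⊕0⊕1⊕1 = 0
s4 (pos 4,5,6,7,12,13,14,15): 0⊕0⊕0⊕0⊕0⊕1⊕1⊕1 = 1
s8 (pos 8,9,10,11,12,13,14,15): 0⊕0⊕1⊕0⊕0⊕1⊕1⊕1 = 0
Syndrome s8…s1 = 0100 → error at position 4.
Flip position 4: 101000000100111 → 101100000100111

101100000100111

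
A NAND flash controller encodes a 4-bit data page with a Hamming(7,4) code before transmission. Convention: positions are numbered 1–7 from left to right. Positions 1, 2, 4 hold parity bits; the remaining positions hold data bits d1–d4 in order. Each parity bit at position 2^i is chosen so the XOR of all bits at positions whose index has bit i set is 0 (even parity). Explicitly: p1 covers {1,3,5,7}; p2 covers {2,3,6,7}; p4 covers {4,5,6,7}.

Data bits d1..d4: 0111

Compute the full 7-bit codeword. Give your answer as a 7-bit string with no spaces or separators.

0001111

Place data at non-parity positions: p1 p2 0 p4 1 1 1
p1 (pos 1,3,5,7): XOR of data positions = 0⊕1⊕1 = 0
p2 (pos 2,3,6,7): XOR of data positions = 0⊕1⊕1 = 0
p4 (pos 4,5,6,7): XOR of data positions = 1⊕1⊕1 = 1
Codeword: 0001111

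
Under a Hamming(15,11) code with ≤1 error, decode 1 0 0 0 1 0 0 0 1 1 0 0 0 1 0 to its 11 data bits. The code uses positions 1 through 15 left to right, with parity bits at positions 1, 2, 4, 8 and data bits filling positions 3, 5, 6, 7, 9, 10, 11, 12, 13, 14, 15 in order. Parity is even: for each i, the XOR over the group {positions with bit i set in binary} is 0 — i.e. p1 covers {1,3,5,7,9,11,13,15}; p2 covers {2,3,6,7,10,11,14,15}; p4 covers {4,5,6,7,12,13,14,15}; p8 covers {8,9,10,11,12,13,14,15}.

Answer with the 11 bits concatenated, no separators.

01000100010

s1 (pos 1,3,5,7,9,11,13,15): 1⊕0⊕1⊕0⊕1⊕0⊕0⊕0 = 1
s2 (pos 2,3,6,7,10,11,14,15): 0⊕0⊕0⊕0⊕1⊕0⊕1⊕0 = 0
s4 (pos 4,5,6,7,12,13,14,15): 0⊕1⊕0⊕0⊕0⊕0⊕1⊕0 = 0
s8 (pos 8,9,10,11,12,13,14,15): 0⊕1⊕1⊕0⊕0⊕0⊕1⊕0 = 1
Syndrome s8…s1 = 1001 → error at position 9.
Flip position 9: 100010001100010 → 100010000100010
Read data bits from positions 3,5,6,7,9,10,11,12,13,14,15: 01000100010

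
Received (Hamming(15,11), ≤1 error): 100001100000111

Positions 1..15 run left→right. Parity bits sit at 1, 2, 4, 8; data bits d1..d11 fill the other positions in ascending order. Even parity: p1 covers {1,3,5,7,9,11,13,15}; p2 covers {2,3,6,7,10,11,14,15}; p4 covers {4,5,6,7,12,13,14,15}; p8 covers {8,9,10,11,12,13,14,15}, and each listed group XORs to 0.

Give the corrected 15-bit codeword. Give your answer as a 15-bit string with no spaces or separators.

100001100001111

s1 (pos 1,3,5,7,9,11,13,15): 1⊕0⊕0⊕1⊕0⊕0⊕1⊕1 = 0
s2 (pos 2,3,6,7,10,11,14,15): 0⊕0⊕1⊕1⊕0⊕0⊕1⊕1 = 0
s4 (pos 4,5,6,7,12,13,14,15): 0⊕0⊕1⊕1⊕0⊕1⊕1⊕1 = 1
s8 (pos 8,9,10,11,12,13,14,15): 0⊕0⊕0⊕0⊕0⊕1⊕1⊕1 = 1
Syndrome s8…s1 = 1100 → error at position 12.
Flip position 12: 100001100000111 → 100001100001111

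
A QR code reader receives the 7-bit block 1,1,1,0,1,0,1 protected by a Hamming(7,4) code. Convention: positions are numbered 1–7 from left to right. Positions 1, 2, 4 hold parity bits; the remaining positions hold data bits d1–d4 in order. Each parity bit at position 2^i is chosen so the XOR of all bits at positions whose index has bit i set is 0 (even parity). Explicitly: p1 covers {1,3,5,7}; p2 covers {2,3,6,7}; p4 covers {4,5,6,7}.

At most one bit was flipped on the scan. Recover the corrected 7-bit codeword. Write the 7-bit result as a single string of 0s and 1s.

1010101

s1 (pos 1,3,5,7): 1⊕1⊕1⊕1 = 0
s2 (pos 2,3,6,7): 1⊕1⊕0⊕1 = 1
s4 (pos 4,5,6,7): 0⊕1⊕0⊕1 = 0
Syndrome s4…s1 = 010 → error at position 2.
Flip position 2: 1110101 → 1010101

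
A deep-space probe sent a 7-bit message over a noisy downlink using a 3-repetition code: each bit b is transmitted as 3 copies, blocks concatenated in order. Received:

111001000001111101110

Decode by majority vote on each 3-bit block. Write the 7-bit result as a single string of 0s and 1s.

1000111

Block 1 (111): 3 ones → 1
Block 2 (001): 1 one → 0
Block 3 (000): 0 ones → 0
Block 4 (001): 1 one → 0
Block 5 (111): 3 ones → 1
Block 6 (101): 2 ones → 1
Block 7 (110): 2 ones → 1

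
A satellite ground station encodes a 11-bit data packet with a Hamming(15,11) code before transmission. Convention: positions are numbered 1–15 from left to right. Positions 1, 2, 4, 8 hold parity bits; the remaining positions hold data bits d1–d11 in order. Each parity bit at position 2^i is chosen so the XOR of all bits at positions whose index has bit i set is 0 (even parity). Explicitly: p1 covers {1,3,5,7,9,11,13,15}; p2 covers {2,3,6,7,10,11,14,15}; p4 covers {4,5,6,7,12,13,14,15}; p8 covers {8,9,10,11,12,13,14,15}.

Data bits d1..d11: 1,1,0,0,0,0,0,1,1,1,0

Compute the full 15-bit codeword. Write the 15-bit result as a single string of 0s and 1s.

101010010001110

Place data at non-parity positions: p1 p2 1 p4 1 0 0 p8 0 0 0 1 1 1 0
p1 (pos 1,3,5,7,9,11,13,15): XOR of data positions = 1⊕1⊕0⊕0⊕0⊕1⊕0 = 1
p2 (pos 2,3,6,7,10,11,14,15): XOR of data positions = 1⊕0⊕0⊕0⊕0⊕1⊕0 = 0
p4 (pos 4,5,6,7,12,13,14,15): XOR of data positions = 1⊕0⊕0⊕1⊕1⊕1⊕0 = 0
p8 (pos 8,9,10,11,12,13,14,15): XOR of data positions = 0⊕0⊕0⊕1⊕1⊕1⊕0 = 1
Codeword: 101010010001110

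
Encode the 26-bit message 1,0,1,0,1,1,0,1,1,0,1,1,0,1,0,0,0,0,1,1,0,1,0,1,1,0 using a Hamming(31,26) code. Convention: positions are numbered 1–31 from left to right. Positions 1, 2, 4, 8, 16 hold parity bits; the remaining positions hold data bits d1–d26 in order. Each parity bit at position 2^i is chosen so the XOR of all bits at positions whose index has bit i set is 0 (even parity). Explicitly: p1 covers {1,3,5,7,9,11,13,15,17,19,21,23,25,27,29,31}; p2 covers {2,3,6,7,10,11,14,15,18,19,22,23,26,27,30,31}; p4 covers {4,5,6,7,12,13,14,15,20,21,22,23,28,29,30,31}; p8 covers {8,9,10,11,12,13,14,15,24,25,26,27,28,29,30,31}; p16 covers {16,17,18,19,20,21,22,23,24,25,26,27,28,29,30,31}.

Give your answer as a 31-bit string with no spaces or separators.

1110010011011011101000011010110

Place data at non-parity positions: p1 p2 1 p4 0 1 0 p8 1 1 0 1 1 0 1 p16 1 0 1 0 0 0 0 1 1 0 1 0 1 1 0
p1 (pos 1,3,5,7,9,11,13,15,17,19,21,23,25,27,29,31): XOR of data positions = 1⊕0⊕0⊕1⊕0⊕1⊕1⊕1⊕1⊕0⊕0⊕1⊕1⊕1⊕0 = 1
p2 (pos 2,3,6,7,10,11,14,15,18,19,22,23,26,27,30,31): XOR of data positions = 1⊕1⊕0⊕1⊕0⊕0⊕1⊕0⊕1⊕0⊕0⊕0⊕1⊕1⊕0 = 1
p4 (pos 4,5,6,7,12,13,14,15,20,21,22,23,28,29,30,31): XOR of data positions = 0⊕1⊕0⊕1⊕1⊕0⊕1⊕0⊕0⊕0⊕0⊕0⊕1⊕1⊕0 = 0
p8 (pos 8,9,10,11,12,13,14,15,24,25,26,27,28,29,30,31): XOR of data positions = 1⊕1⊕0⊕1⊕1⊕0⊕1⊕1⊕1⊕0⊕1⊕0⊕1⊕1⊕0 = 0
p16 (pos 16,17,18,19,20,21,22,23,24,25,26,27,28,29,30,31): XOR of data positions = 1⊕0⊕1⊕0⊕0⊕0⊕0⊕1⊕1⊕0⊕1⊕0⊕1⊕1⊕0 = 1
Codeword: 1110010011011011101000011010110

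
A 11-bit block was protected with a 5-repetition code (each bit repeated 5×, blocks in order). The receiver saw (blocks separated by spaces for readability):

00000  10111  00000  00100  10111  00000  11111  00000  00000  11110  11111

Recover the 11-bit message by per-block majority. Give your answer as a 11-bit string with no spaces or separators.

01001010011

Block 1 (00000): 0 ones → 0
Block 2 (10111): 4 ones → 1
Block 3 (00000): 0 ones → 0
Block 4 (00100): 1 one → 0
Block 5 (10111): 4 ones → 1
Block 6 (00000): 0 ones → 0
Block 7 (11111): 5 ones → 1
Block 8 (00000): 0 ones → 0
Block 9 (00000): 0 ones → 0
Block 10 (11110): 4 ones → 1
Block 11 (11111): 5 ones → 1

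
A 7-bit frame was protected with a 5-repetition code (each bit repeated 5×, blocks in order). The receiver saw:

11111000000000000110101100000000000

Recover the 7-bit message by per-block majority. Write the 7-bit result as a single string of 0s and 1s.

1000100

Block 1 (11111): 5 ones → 1
Block 2 (00000): 0 ones → 0
Block 3 (00000): 0 ones → 0
Block 4 (00110): 2 ones → 0
Block 5 (10110): 3 ones → 1
Block 6 (00000): 0 ones → 0
Block 7 (00000): 0 ones → 0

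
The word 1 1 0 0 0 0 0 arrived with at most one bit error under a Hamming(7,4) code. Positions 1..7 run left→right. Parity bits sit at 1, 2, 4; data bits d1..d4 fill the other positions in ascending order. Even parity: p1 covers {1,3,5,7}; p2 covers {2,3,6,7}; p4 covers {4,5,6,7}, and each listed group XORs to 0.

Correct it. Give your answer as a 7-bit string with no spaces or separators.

1110000

s1 (pos 1,3,5,7): 1⊕0⊕0⊕0 = 1
s2 (pos 2,3,6,7): 1⊕0⊕0⊕0 = 1
s4 (pos 4,5,6,7): 0⊕0⊕0⊕0 = 0
Syndrome s4…s1 = 011 → error at position 3.
Flip position 3: 1100000 → 1110000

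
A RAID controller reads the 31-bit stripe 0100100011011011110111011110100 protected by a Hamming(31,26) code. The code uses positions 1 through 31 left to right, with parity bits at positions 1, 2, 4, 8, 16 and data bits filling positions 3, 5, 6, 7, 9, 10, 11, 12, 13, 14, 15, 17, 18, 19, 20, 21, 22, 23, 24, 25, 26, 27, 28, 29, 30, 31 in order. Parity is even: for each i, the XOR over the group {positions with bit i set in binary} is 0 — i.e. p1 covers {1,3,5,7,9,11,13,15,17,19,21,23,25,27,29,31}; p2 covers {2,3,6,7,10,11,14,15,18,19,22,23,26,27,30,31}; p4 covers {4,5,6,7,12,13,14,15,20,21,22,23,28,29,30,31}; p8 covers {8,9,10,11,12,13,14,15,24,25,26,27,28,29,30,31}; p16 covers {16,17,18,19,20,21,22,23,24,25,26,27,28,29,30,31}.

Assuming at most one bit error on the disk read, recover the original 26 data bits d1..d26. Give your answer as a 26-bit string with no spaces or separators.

s1 (pos 1,3,5,7,9,11,13,15,17,19,21,23,25,27,29,31): 0⊕0⊕1⊕0⊕1⊕0⊕1⊕1⊕1⊕0⊕1⊕0⊕1⊕1⊕1⊕0 = 1
s2 (pos 2,3,6,7,10,11,14,15,18,19,22,23,26,27,30,31): 1⊕0⊕0⊕0⊕1⊕0⊕0⊕1⊕1⊕0⊕1⊕0⊕1⊕1⊕0⊕0 = 1
s4 (pos 4,5,6,7,12,13,14,15,20,21,22,23,28,29,30,31): 0⊕1⊕0⊕0⊕1⊕1⊕0⊕1⊕1⊕1⊕1⊕0⊕0⊕1⊕0⊕0 = 0
s8 (pos 8,9,10,11,12,13,14,15,24,25,26,27,28,29,30,31): 0⊕1⊕1⊕0⊕1⊕1⊕0⊕1⊕1⊕1⊕1⊕1⊕0⊕1⊕0⊕0 = 0
s16 (pos 16,17,18,19,20,21,22,23,24,25,26,27,28,29,30,31): 1⊕1⊕1⊕0⊕1⊕1⊕1⊕0⊕1⊕1⊕1⊕1⊕0⊕1⊕0⊕0 = 1
Syndrome s16…s1 = 10011 → error at position 19.
Flip position 19: 0100100011011011110111011110100 → 0100100011011011111111011110100
Read data bits from positions 3,5,6,7,9,10,11,12,13,14,15,17,18,19,20,21,22,23,24,25,26,27,28,29,30,31: 01001101101111111011110100

01001101101111111011110100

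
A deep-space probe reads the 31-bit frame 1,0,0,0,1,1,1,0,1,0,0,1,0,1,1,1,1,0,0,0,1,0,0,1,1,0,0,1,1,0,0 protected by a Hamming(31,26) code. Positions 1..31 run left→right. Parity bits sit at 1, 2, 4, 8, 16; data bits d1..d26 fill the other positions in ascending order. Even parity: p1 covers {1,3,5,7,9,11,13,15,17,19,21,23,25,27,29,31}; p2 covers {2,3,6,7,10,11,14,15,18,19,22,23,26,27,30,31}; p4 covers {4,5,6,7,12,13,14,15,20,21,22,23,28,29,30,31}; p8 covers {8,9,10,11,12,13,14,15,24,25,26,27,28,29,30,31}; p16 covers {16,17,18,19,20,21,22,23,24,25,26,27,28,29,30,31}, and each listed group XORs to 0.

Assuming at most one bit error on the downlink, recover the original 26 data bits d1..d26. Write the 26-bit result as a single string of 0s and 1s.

s1 (pos 1,3,5,7,9,11,13,15,17,19,21,23,25,27,29,31): 1⊕0⊕1⊕1⊕1⊕0⊕0⊕1⊕1⊕0⊕1⊕0⊕1⊕0⊕1⊕0 = 1
s2 (pos 2,3,6,7,10,11,14,15,18,19,22,23,26,27,30,31): 0⊕0⊕1⊕1⊕0⊕0⊕1⊕1⊕0⊕0⊕0⊕0⊕0⊕0⊕0⊕0 = 0
s4 (pos 4,5,6,7,12,13,14,15,20,21,22,23,28,29,30,31): 0⊕1⊕1⊕1⊕1⊕0⊕1⊕1⊕0⊕1⊕0⊕0⊕1⊕1⊕0⊕0 = 1
s8 (pos 8,9,10,11,12,13,14,15,24,25,26,27,28,29,30,31): 0⊕1⊕0⊕0⊕1⊕0⊕1⊕1⊕1⊕1⊕0⊕0⊕1⊕1⊕0⊕0 = 0
s16 (pos 16,17,18,19,20,21,22,23,24,25,26,27,28,29,30,31): 1⊕1⊕0⊕0⊕0⊕1⊕0⊕0⊕1⊕1⊕0⊕0⊕1⊕1⊕0⊕0 = 1
Syndrome s16…s1 = 10101 → error at position 21.
Flip position 21: 1000111010010111100010011001100 → 1000111010010111100000011001100
Read data bits from positions 3,5,6,7,9,10,11,12,13,14,15,17,18,19,20,21,22,23,24,25,26,27,28,29,30,31: 01111001011100000011001100

01111001011100000011001100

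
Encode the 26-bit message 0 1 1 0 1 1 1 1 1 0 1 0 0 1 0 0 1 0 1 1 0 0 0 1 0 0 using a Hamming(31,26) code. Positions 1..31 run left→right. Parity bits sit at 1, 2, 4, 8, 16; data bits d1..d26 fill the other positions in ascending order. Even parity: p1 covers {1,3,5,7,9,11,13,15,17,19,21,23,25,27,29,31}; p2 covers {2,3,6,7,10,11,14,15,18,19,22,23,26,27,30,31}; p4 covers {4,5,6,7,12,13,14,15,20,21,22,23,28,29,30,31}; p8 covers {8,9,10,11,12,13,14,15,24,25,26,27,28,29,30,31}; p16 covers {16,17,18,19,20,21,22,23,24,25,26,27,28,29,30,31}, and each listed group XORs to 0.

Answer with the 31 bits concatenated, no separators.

0001110111111011001001011000100

Place data at non-parity positions: p1 p2 0 p4 1 1 0 p8 1 1 1 1 1 0 1 p16 0 0 1 0 0 1 0 1 1 0 0 0 1 0 0
p1 (pos 1,3,5,7,9,11,13,15,17,19,21,23,25,27,29,31): XOR of data positions = 0⊕1⊕0⊕1⊕1⊕1⊕1⊕0⊕1⊕0⊕0⊕1⊕0⊕1⊕0 = 0
p2 (pos 2,3,6,7,10,11,14,15,18,19,22,23,26,27,30,31): XOR of data positions = 0⊕1⊕0⊕1⊕1⊕0⊕1⊕0⊕1⊕1⊕0⊕0⊕0⊕0⊕0 = 0
p4 (pos 4,5,6,7,12,13,14,15,20,21,22,23,28,29,30,31): XOR of data positions = 1⊕1⊕0⊕1⊕1⊕0⊕1⊕0⊕0⊕1⊕0⊕0⊕1⊕0⊕0 = 1
p8 (pos 8,9,10,11,12,13,14,15,24,25,26,27,28,29,30,31): XOR of data positions = 1⊕1⊕1⊕1⊕1⊕0⊕1⊕1⊕1⊕0⊕0⊕0⊕1⊕0⊕0 = 1
p16 (pos 16,17,18,19,20,21,22,23,24,25,26,27,28,29,30,31): XOR of data positions = 0⊕0⊕1⊕0⊕0⊕1⊕0⊕1⊕1⊕0⊕0⊕0⊕1⊕0⊕0 = 1
Codeword: 0001110111111011001001011000100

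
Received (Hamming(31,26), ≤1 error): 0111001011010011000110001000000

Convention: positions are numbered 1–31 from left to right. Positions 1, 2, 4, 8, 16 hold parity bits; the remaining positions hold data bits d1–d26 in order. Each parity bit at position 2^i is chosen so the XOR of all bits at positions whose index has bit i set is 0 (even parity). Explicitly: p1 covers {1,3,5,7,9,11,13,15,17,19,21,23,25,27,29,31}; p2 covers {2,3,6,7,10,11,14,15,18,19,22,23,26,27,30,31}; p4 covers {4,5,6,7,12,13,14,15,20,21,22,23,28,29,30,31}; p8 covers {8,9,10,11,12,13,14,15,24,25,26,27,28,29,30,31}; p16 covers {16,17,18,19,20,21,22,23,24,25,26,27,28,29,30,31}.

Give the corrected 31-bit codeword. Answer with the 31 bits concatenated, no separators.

s1 (pos 1,3,5,7,9,11,13,15,17,19,21,23,25,27,29,31): 0⊕1⊕0⊕1⊕1⊕0⊕0⊕1⊕0⊕0⊕1⊕0⊕1⊕0⊕0⊕0 = 0
s2 (pos 2,3,6,7,10,11,14,15,18,19,22,23,26,27,30,31): 1⊕1⊕0⊕1⊕1⊕0⊕0⊕1⊕0⊕0⊕0⊕0⊕0⊕0⊕0⊕0 = 1
s4 (pos 4,5,6,7,12,13,14,15,20,21,22,23,28,29,30,31): 1⊕0⊕0⊕1⊕1⊕0⊕0⊕1⊕1⊕1⊕0⊕0⊕0⊕0⊕0⊕0 = 0
s8 (pos 8,9,10,11,12,13,14,15,24,25,26,27,28,29,30,31): 0⊕1⊕1⊕0⊕1⊕0⊕0⊕1⊕0⊕1⊕0⊕0⊕0⊕0⊕0⊕0 = 1
s16 (pos 16,17,18,19,20,21,22,23,24,25,26,27,28,29,30,31): 1⊕0⊕0⊕0⊕1⊕1⊕0⊕0⊕0⊕1⊕0⊕0⊕0⊕0⊕0⊕0 = 0
Syndrome s16…s1 = 01010 → error at position 10.
Flip position 10: 0111001011010011000110001000000 → 0111001010010011000110001000000

0111001010010011000110001000000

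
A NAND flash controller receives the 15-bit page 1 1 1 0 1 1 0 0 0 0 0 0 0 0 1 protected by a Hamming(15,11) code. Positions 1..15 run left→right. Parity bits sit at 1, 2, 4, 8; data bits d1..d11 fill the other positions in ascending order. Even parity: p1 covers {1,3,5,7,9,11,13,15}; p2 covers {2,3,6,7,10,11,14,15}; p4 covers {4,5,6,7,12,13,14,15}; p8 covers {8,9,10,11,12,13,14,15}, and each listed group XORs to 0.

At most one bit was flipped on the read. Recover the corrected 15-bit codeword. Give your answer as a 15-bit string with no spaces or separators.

111011000001001

s1 (pos 1,3,5,7,9,11,13,15): 1⊕1⊕1⊕0⊕0⊕0⊕0⊕1 = 0
s2 (pos 2,3,6,7,10,11,14,15): 1⊕1⊕1⊕0⊕0⊕0⊕0⊕1 = 0
s4 (pos 4,5,6,7,12,13,14,15): 0⊕1⊕1⊕0⊕0⊕0⊕0⊕1 = 1
s8 (pos 8,9,10,11,12,13,14,15): 0⊕0⊕0⊕0⊕0⊕0⊕0⊕1 = 1
Syndrome s8…s1 = 1100 → error at position 12.
Flip position 12: 111011000000001 → 111011000001001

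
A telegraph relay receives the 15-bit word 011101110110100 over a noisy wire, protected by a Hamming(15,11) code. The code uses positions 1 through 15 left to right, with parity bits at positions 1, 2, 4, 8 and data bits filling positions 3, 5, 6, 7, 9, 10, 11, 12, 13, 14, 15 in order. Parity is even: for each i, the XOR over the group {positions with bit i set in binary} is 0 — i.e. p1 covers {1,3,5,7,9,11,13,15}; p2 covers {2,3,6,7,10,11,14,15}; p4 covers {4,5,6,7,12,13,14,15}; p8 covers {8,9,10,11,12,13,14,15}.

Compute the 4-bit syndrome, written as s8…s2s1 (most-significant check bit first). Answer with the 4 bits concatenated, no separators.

0000

s1 (pos 1,3,5,7,9,11,13,15): 0⊕1⊕0⊕1⊕0⊕1⊕1⊕0 = 0
s2 (pos 2,3,6,7,10,11,14,15): 1⊕1⊕1⊕1⊕1⊕1⊕0⊕0 = 0
s4 (pos 4,5,6,7,12,13,14,15): 1⊕0⊕1⊕1⊕0⊕1⊕0⊕0 = 0
s8 (pos 8,9,10,11,12,13,14,15): 1⊕0⊕1⊕1⊕0⊕1⊕0⊕0 = 0
Syndrome s8…s1 = 0000 → no error.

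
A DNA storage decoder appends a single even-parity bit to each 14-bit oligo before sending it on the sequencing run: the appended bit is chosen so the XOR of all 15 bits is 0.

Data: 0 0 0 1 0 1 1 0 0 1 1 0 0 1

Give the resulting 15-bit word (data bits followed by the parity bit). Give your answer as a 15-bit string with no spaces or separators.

000101100110010

XOR of the 14 data bits: 0⊕0⊕0⊕1⊕0⊕1⊕1⊕0⊕0⊕1⊕1⊕0⊕0⊕1 = 0
Parity bit = 0 (so all 15 bits XOR to 0).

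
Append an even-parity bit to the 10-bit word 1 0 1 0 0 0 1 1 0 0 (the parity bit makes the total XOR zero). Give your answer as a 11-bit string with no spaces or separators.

XOR of the 10 data bits: 1⊕0⊕1⊕0⊕0⊕0⊕1⊕1⊕0⊕0 = 0
Parity bit = 0 (so all 11 bits XOR to 0).

10100011000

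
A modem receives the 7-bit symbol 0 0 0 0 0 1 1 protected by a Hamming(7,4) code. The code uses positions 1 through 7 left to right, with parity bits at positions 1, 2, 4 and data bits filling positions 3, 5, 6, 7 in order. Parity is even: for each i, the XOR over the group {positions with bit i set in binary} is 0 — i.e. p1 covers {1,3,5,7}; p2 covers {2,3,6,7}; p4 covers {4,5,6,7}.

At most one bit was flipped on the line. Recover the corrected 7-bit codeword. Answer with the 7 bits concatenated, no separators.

s1 (pos 1,3,5,7): 0⊕0⊕0⊕1 = 1
s2 (pos 2,3,6,7): 0⊕0⊕1⊕1 = 0
s4 (pos 4,5,6,7): 0⊕0⊕1⊕1 = 0
Syndrome s4…s1 = 001 → error at position 1.
Flip position 1: 0000011 → 1000011

1000011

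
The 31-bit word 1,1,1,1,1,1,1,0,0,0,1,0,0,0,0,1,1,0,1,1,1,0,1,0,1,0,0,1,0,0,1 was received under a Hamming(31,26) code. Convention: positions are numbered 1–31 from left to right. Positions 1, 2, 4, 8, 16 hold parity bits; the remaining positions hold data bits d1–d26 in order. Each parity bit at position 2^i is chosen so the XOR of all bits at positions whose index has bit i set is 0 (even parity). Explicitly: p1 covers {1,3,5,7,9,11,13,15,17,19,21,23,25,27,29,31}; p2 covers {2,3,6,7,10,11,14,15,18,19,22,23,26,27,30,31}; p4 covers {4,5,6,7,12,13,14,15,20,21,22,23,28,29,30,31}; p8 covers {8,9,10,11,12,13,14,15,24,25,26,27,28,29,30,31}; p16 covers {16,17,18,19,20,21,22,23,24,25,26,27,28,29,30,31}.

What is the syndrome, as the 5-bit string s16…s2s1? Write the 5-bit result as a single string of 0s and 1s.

10101

s1 (pos 1,3,5,7,9,11,13,15,17,19,21,23,25,27,29,31): 1⊕1⊕1⊕1⊕0⊕1⊕0⊕0⊕1⊕1⊕1⊕1⊕1⊕0⊕0⊕1 = 1
s2 (pos 2,3,6,7,10,11,14,15,18,19,22,23,26,27,30,31): 1⊕1⊕1⊕1⊕0⊕1⊕0⊕0⊕0⊕1⊕0⊕1⊕0⊕0⊕0⊕1 = 0
s4 (pos 4,5,6,7,12,13,14,15,20,21,22,23,28,29,30,31): 1⊕1⊕1⊕1⊕0⊕0⊕0⊕0⊕1⊕1⊕0⊕1⊕1⊕0⊕0⊕1 = 1
s8 (pos 8,9,10,11,12,13,14,15,24,25,26,27,28,29,30,31): 0⊕0⊕0⊕1⊕0⊕0⊕0⊕0⊕0⊕1⊕0⊕0⊕1⊕0⊕0⊕1 = 0
s16 (pos 16,17,18,19,20,21,22,23,24,25,26,27,28,29,30,31): 1⊕1⊕0⊕1⊕1⊕1⊕0⊕1⊕0⊕1⊕0⊕0⊕1⊕0⊕0⊕1 = 1
Syndrome s16…s1 = 10101 → error at position 21.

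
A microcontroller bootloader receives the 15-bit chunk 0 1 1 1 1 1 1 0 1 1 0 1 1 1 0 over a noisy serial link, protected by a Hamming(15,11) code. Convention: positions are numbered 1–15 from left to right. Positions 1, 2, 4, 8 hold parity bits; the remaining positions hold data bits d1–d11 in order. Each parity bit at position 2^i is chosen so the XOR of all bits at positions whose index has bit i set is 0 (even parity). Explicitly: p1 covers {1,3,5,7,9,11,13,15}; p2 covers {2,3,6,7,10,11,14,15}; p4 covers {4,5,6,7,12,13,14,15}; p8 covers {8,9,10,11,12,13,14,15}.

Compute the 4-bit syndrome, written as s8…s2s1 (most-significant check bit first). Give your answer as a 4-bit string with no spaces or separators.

s1 (pos 1,3,5,7,9,11,13,15): 0⊕1⊕1⊕1⊕1⊕0⊕1⊕0 = 1
s2 (pos 2,3,6,7,10,11,14,15): 1⊕1⊕1⊕1⊕1⊕0⊕1⊕0 = 0
s4 (pos 4,5,6,7,12,13,14,15): 1⊕1⊕1⊕1⊕1⊕1⊕1⊕0 = 1
s8 (pos 8,9,10,11,12,13,14,15): 0⊕1⊕1⊕0⊕1⊕1⊕1⊕0 = 1
Syndrome s8…s1 = 1101 → error at position 13.

1101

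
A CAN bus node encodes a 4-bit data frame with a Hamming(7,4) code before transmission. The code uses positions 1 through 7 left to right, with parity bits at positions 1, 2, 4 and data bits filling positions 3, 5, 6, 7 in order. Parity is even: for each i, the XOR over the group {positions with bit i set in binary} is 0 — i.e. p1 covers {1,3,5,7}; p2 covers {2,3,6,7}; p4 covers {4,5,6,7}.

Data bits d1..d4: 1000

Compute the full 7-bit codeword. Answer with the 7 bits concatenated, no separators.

Place data at non-parity positions: p1 p2 1 p4 0 0 0
p1 (pos 1,3,5,7): XOR of data positions = 1⊕0⊕0 = 1
p2 (pos 2,3,6,7): XOR of data positions = 1⊕0⊕0 = 1
p4 (pos 4,5,6,7): XOR of data positions = 0⊕0⊕0 = 0
Codeword: 1110000

1110000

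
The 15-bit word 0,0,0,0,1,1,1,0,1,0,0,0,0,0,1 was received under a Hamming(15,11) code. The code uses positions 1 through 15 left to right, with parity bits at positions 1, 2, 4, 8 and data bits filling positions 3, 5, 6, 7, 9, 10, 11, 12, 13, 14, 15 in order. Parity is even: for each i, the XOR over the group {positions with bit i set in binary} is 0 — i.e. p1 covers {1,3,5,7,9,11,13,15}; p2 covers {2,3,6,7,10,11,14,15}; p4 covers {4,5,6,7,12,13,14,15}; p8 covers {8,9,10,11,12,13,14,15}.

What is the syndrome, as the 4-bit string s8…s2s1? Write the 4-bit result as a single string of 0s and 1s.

0010

s1 (pos 1,3,5,7,9,11,13,15): 0⊕0⊕1⊕1⊕1⊕0⊕0⊕1 = 0
s2 (pos 2,3,6,7,10,11,14,15): 0⊕0⊕1⊕1⊕0⊕0⊕0⊕1 = 1
s4 (pos 4,5,6,7,12,13,14,15): 0⊕1⊕1⊕1⊕0⊕0⊕0⊕1 = 0
s8 (pos 8,9,10,11,12,13,14,15): 0⊕1⊕0⊕0⊕0⊕0⊕0⊕1 = 0
Syndrome s8…s1 = 0010 → error at position 2.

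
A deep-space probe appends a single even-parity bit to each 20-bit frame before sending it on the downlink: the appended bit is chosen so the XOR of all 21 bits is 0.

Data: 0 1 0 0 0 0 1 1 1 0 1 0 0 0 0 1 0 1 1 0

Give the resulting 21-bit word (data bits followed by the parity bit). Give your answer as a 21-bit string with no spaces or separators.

XOR of the 20 data bits: 0⊕1⊕0⊕0⊕0⊕0⊕1⊕1⊕1⊕0⊕1⊕0⊕0⊕0⊕0⊕1⊕0⊕1⊕1⊕0 = 0
Parity bit = 0 (so all 21 bits XOR to 0).

010000111010000101100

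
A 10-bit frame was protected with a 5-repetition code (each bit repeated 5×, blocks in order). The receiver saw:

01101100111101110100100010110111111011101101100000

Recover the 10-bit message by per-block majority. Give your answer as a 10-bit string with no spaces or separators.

1110011110

Block 1 (01101): 3 ones → 1
Block 2 (10011): 3 ones → 1
Block 3 (11011): 4 ones → 1
Block 4 (10100): 2 ones → 0
Block 5 (10001): 2 ones → 0
Block 6 (01101): 3 ones → 1
Block 7 (11111): 5 ones → 1
Block 8 (01110): 3 ones → 1
Block 9 (11011): 4 ones → 1
Block 10 (00000): 0 ones → 0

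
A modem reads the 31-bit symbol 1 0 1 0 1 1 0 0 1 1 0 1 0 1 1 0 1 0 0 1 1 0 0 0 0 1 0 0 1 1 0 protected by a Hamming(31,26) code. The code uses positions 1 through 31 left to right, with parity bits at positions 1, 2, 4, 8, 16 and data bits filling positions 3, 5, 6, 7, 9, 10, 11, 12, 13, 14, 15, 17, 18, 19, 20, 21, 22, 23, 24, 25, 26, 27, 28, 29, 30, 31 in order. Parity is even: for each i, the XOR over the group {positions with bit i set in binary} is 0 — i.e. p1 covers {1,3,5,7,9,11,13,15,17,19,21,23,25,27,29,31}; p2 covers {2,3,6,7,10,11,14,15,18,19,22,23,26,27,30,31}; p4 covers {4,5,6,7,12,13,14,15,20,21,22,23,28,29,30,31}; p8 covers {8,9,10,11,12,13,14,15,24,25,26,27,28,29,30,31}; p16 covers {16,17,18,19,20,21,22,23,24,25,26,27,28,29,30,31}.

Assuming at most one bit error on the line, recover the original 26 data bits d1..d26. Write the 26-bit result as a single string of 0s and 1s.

s1 (pos 1,3,5,7,9,11,13,15,17,19,21,23,25,27,29,31): 1⊕1⊕1⊕0⊕1⊕0⊕0⊕1⊕1⊕0⊕1⊕0⊕0⊕0⊕1⊕0 = 0
s2 (pos 2,3,6,7,10,11,14,15,18,19,22,23,26,27,30,31): 0⊕1⊕1⊕0⊕1⊕0⊕1⊕1⊕0⊕0⊕0⊕0⊕1⊕0⊕1⊕0 = 1
s4 (pos 4,5,6,7,12,13,14,15,20,21,22,23,28,29,30,31): 0⊕1⊕1⊕0⊕1⊕0⊕1⊕1⊕1⊕1⊕0⊕0⊕0⊕1⊕1⊕0 = 1
s8 (pos 8,9,10,11,12,13,14,15,24,25,26,27,28,29,30,31): 0⊕1⊕1⊕0⊕1⊕0⊕1⊕1⊕0⊕0⊕1⊕0⊕0⊕1⊕1⊕0 = 0
s16 (pos 16,17,18,19,20,21,22,23,24,25,26,27,28,29,30,31): 0⊕1⊕0⊕0⊕1⊕1⊕0⊕0⊕0⊕0⊕1⊕0⊕0⊕1⊕1⊕0 = 0
Syndrome s16…s1 = 00110 → error at position 6.
Flip position 6: 1010110011010110100110000100110 → 1010100011010110100110000100110
Read data bits from positions 3,5,6,7,9,10,11,12,13,14,15,17,18,19,20,21,22,23,24,25,26,27,28,29,30,31: 11001101011100110000100110

11001101011100110000100110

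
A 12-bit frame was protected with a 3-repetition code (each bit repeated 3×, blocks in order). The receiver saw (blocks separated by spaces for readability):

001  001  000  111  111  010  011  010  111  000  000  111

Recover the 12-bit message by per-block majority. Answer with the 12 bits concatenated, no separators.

Block 1 (001): 1 one → 0
Block 2 (001): 1 one → 0
Block 3 (000): 0 ones → 0
Block 4 (111): 3 ones → 1
Block 5 (111): 3 ones → 1
Block 6 (010): 1 one → 0
Block 7 (011): 2 ones → 1
Block 8 (010): 1 one → 0
Block 9 (111): 3 ones → 1
Block 10 (000): 0 ones → 0
Block 11 (000): 0 ones → 0
Block 12 (111): 3 ones → 1

000110101001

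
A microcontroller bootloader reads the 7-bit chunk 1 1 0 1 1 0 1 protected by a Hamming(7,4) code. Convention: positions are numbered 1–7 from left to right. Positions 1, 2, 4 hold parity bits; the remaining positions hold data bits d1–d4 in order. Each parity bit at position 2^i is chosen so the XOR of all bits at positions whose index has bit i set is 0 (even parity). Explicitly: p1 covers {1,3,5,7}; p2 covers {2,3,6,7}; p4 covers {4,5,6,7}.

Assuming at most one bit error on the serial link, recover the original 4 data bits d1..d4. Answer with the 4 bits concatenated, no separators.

s1 (pos 1,3,5,7): 1⊕0⊕1⊕1 = 1
s2 (pos 2,3,6,7): 1⊕0⊕0⊕1 = 0
s4 (pos 4,5,6,7): 1⊕1⊕0⊕1 = 1
Syndrome s4…s1 = 101 → error at position 5.
Flip position 5: 1101101 → 1101001
Read data bits from positions 3,5,6,7: 0001

0001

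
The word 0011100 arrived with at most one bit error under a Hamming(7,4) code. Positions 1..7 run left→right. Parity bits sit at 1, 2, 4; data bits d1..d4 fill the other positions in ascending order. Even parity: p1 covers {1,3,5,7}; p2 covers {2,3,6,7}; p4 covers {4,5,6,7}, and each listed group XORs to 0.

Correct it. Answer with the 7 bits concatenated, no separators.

s1 (pos 1,3,5,7): 0⊕1⊕1⊕0 = 0
s2 (pos 2,3,6,7): 0⊕1⊕0⊕0 = 1
s4 (pos 4,5,6,7): 1⊕1⊕0⊕0 = 0
Syndrome s4…s1 = 010 → error at position 2.
Flip position 2: 0011100 → 0111100

0111100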